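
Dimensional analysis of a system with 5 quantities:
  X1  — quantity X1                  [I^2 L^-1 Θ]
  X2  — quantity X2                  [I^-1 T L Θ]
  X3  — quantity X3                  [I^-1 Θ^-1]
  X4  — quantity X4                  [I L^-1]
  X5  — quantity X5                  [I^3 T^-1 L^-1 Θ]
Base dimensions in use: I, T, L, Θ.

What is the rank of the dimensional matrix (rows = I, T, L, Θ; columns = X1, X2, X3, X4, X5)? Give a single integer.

Write exponents as rows I,T,L,Θ / cols X1,X2,X3,X4,X5:
  I: [ 2 -1 -1  1  3]
  T: [ 0  1  0  0 -1]
  L: [-1  1  0 -1 -1]
  Θ: [ 1  1 -1  0  1]
RREF → pivots at {X1,X2,X3} ⇒ r = 3

3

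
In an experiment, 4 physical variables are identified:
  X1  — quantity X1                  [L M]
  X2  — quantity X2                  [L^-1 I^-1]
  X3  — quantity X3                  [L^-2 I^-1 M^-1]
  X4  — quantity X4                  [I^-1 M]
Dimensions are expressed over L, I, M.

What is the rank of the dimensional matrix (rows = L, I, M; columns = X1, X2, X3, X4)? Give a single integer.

Dimensional matrix (L×I×M by X1×X2×X3×X4):
  L: [ 1 -1 -2  0]
  I: [ 0 -1 -1 -1]
  M: [ 1  0 -1  1]
RREF → pivots at {X1,X2} ⇒ r = 2

2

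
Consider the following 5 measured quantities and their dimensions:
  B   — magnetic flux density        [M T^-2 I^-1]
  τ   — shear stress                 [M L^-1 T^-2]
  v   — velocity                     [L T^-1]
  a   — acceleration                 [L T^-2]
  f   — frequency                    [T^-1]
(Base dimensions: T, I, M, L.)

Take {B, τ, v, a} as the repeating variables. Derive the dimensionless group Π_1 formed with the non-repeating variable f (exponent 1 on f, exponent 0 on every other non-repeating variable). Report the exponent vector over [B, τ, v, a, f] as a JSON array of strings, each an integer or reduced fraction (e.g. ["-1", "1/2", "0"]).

["0", "0", "1", "-1", "1"]

Dimensional matrix (T×I×M×L by B×τ×v×a×f):
  T: [-2 -2 -1 -2 -1]
  I: [-1  0  0  0  0]
  M: [ 1  1  0  0  0]
  L: [ 0 -1  1  1  0]
Echelon form has 4 nonzero rows (pivots: B,τ,v,a)
Pivot set = {B,τ,v,a}, free = {f}
RREF:
  r0: [   1    0    0    0    0]
  r1: [   0    1    0    0    0]
  r2: [   0    0    1    0   -1]
  r3: [   0    0    0    1    1]
Fix exponent of f at 1; solve each RREF row for its pivot's exponent:
  r0: exp(B) + (0)·1 = 0 ⇒ exp(B) = 0
  r1: exp(τ) + (0)·1 = 0 ⇒ exp(τ) = 0
  r2: exp(v) + (-1)·1 = 0 ⇒ exp(v) = 1
  r3: exp(a) + (1)·1 = 0 ⇒ exp(a) = -1
Π_1 = v · a^-1 · f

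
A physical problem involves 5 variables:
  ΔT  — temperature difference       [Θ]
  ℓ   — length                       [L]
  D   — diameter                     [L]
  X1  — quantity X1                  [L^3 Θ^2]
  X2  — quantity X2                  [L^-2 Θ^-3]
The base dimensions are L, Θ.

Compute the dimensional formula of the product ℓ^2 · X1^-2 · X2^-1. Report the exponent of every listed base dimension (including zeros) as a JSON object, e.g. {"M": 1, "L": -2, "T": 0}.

{"L": -2, "Θ": -1}

Exponent matrix [L,Θ] × [ΔT,ℓ,D,X1,X2]:
  L: [ 0  1  1  3 -2]
  Θ: [ 1  0  0  2 -3]
  [L]: (2)·1+(-2)·3+(-1)·-2 = -2
  [Θ]: (2)·0+(-2)·2+(-1)·-3 = -1
⇒ L^-2 Θ^-1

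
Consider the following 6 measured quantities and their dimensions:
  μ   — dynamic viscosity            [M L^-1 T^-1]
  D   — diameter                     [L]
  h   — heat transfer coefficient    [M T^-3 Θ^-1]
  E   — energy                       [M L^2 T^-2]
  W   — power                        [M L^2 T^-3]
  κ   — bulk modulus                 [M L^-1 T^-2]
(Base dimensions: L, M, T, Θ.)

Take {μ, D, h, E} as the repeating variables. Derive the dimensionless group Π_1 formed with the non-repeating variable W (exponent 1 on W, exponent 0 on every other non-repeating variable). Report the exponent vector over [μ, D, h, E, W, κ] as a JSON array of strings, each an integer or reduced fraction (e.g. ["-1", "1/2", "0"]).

["1", "3", "0", "-2", "1", "0"]

Dimensional matrix (L×M×T×Θ by μ×D×h×E×W×κ):
  L: [-1  1  0  2  2 -1]
  M: [ 1  0  1  1  1  1]
  T: [-1  0 -3 -2 -3 -2]
  Θ: [ 0  0 -1  0  0  0]
Echelon form has 4 nonzero rows (pivots: μ,D,h,E)
Pivot set = {μ,D,h,E}, free = {W,κ}
RREF:
  r0: [   1    0    0    0   -1    0]
  r1: [   0    1    0    0   -3   -3]
  r2: [   0    0    1    0    0    0]
  r3: [   0    0    0    1    2    1]
Fix exponent of W at 1, κ at 0; solve each RREF row for its pivot's exponent:
  r0: exp(μ) + (-1)·1 = 0 ⇒ exp(μ) = 1
  r1: exp(D) + (-3)·1 = 0 ⇒ exp(D) = 3
  r2: exp(h) + (0)·1 = 0 ⇒ exp(h) = 0
  r3: exp(E) + (2)·1 = 0 ⇒ exp(E) = -2
Π_1 = μ · D^3 · E^-2 · W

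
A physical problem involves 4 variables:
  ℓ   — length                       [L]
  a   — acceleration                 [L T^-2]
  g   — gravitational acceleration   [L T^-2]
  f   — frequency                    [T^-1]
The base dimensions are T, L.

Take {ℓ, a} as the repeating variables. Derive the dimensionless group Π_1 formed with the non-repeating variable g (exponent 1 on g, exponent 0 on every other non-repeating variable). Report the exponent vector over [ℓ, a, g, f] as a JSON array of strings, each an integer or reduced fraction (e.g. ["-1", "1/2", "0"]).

["0", "-1", "1", "0"]

Exponent matrix [T,L] × [ℓ,a,g,f]:
  T: [ 0 -2 -2 -1]
  L: [ 1  1  1  0]
Row reduction gives pivot columns ℓ,a; rank = 2
Repeat: ℓ,a; free: g,f
RREF:
  r0: [   1    0    0 -1/2]
  r1: [   0    1    1  1/2]
Fix exponent of g at 1, f at 0; solve each RREF row for its pivot's exponent:
  r0: exp(ℓ) + (0)·1 = 0 ⇒ exp(ℓ) = 0
  r1: exp(a) + (1)·1 = 0 ⇒ exp(a) = -1
Π_1 = a^-1 · g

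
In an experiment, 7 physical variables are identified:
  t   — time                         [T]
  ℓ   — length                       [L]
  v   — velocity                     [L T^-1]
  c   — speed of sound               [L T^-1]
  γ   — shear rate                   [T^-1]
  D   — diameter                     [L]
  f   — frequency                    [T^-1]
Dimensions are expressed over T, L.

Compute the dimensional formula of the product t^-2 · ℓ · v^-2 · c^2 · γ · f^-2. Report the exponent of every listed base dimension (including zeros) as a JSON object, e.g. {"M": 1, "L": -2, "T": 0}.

{"T": -1, "L": 1}

Write exponents as rows T,L / cols t,ℓ,v,c,γ,D,f:
  T: [ 1  0 -1 -1 -1  0 -1]
  L: [ 0  1  1  1  0  1  0]
  [T]: (-2)·1+(1)·0+(-2)·-1+(2)·-1+(1)·-1+(-2)·-1 = -1
  [L]: (-2)·0+(1)·1+(-2)·1+(2)·1+(1)·0+(-2)·0 = 1
⇒ T^-1 L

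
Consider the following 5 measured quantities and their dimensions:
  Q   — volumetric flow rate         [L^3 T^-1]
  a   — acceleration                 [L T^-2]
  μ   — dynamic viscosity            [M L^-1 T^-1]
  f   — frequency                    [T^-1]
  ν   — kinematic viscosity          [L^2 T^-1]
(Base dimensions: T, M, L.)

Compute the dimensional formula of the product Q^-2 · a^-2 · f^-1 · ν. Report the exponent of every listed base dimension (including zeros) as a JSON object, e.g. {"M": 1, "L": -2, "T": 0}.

Exponent matrix [T,M,L] × [Q,a,μ,f,ν]:
  T: [-1 -2 -1 -1 -1]
  M: [ 0  0  1  0  0]
  L: [ 3  1 -1  0  2]
  [T]: (-2)·-1+(-2)·-2+(-1)·-1+(1)·-1 = 6
  [M]: (-2)·0+(-2)·0+(-1)·0+(1)·0 = 0
  [L]: (-2)·3+(-2)·1+(-1)·0+(1)·2 = -6
⇒ T^6 L^-6

{"T": 6, "M": 0, "L": -6}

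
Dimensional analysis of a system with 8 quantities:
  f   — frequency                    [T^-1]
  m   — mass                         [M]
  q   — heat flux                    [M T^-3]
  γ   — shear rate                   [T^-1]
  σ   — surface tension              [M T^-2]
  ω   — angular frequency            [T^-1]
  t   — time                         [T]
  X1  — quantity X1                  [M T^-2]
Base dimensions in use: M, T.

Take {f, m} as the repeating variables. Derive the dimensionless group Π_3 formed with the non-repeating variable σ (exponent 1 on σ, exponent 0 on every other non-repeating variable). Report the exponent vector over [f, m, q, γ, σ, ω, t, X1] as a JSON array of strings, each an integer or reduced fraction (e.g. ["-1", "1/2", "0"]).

Exponent matrix [M,T] × [f,m,q,γ,σ,ω,t,X1]:
  M: [ 0  1  1  0  1  0  0  1]
  T: [-1  0 -3 -1 -2 -1  1 -2]
Echelon form has 2 nonzero rows (pivots: f,m)
Repeat: f,m; free: q,γ,σ,ω,t,X1
RREF:
  r0: [   1    0    3    1    2    1   -1    2]
  r1: [   0    1    1    0    1    0    0    1]
Fix exponent of σ at 1, q at 0, γ at 0, ω at 0, t at 0, X1 at 0; solve each RREF row for its pivot's exponent:
  r0: exp(f) + (2)·1 = 0 ⇒ exp(f) = -2
  r1: exp(m) + (1)·1 = 0 ⇒ exp(m) = -1
Π_3 = f^-2 · m^-1 · σ

["-2", "-1", "0", "0", "1", "0", "0", "0"]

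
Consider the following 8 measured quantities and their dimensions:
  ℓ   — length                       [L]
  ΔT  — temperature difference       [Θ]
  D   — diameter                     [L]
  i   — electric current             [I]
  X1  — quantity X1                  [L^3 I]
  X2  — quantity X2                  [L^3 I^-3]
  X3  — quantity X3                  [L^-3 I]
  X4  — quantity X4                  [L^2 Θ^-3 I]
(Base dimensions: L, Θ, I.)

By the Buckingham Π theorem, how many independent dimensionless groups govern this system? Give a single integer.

5

Write exponents as rows L,Θ,I / cols ℓ,ΔT,D,i,X1,X2,X3,X4:
  L: [ 1  0  1  0  3  3 -3  2]
  Θ: [ 0  1  0  0  0  0  0 -3]
  I: [ 0  0  0  1  1 -3  1  1]
RREF → pivots at {ℓ,ΔT,i} ⇒ r = 3
8 vars − rank 3 = 5 Π groups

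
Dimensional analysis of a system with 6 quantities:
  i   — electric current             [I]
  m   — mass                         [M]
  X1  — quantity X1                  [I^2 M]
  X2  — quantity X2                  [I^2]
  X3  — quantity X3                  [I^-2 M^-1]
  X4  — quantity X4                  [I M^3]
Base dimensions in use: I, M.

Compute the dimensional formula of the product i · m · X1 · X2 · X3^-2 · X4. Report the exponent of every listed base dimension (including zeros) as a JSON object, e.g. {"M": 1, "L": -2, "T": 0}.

{"I": 10, "M": 7}

Exponent matrix [I,M] × [i,m,X1,X2,X3,X4]:
  I: [ 1  0  2  2 -2  1]
  M: [ 0  1  1  0 -1  3]
  [I]: (1)·1+(1)·0+(1)·2+(1)·2+(-2)·-2+(1)·1 = 10
  [M]: (1)·0+(1)·1+(1)·1+(1)·0+(-2)·-1+(1)·3 = 7
⇒ I^10 M^7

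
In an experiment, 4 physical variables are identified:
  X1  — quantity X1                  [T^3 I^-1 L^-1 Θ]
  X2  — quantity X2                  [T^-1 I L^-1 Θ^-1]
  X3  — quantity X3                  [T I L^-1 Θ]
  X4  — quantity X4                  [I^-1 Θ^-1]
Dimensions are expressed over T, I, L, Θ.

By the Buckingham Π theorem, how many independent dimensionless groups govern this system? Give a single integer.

Exponent matrix [T,I,L,Θ] × [X1,X2,X3,X4]:
  T: [ 3 -1  1  0]
  I: [-1  1  1 -1]
  L: [-1 -1 -1  0]
  Θ: [ 1 -1  1 -1]
RREF → pivots at {X1,X2,X3} ⇒ r = 3
n=4, r=3 ⇒ 1 dimensionless group

1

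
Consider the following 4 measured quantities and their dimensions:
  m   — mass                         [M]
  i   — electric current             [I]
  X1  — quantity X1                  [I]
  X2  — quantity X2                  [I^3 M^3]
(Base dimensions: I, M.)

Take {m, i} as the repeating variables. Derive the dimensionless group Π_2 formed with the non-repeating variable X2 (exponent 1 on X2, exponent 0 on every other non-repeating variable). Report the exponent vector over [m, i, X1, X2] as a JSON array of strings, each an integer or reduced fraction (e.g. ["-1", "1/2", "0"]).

Dimensional matrix (I×M by m×i×X1×X2):
  I: [ 0  1  1  3]
  M: [ 1  0  0  3]
RREF → pivots at {m,i} ⇒ r = 2
Pivot set = {m,i}, free = {X1,X2}
RREF:
  r0: [   1    0    0    3]
  r1: [   0    1    1    3]
Fix exponent of X2 at 1, X1 at 0; solve each RREF row for its pivot's exponent:
  r0: exp(m) + (3)·1 = 0 ⇒ exp(m) = -3
  r1: exp(i) + (3)·1 = 0 ⇒ exp(i) = -3
Π_2 = m^-3 · i^-3 · X2

["-3", "-3", "0", "1"]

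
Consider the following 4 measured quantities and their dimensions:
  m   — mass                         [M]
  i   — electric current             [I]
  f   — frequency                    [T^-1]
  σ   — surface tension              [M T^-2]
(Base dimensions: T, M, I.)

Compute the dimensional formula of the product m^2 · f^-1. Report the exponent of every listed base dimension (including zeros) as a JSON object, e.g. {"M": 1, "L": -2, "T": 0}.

{"T": 1, "M": 2, "I": 0}

Write exponents as rows T,M,I / cols m,i,f,σ:
  T: [ 0  0 -1 -2]
  M: [ 1  0  0  1]
  I: [ 0  1  0  0]
  [T]: (2)·0+(-1)·-1 = 1
  [M]: (2)·1+(-1)·0 = 2
  [I]: (2)·0+(-1)·0 = 0
⇒ T M^2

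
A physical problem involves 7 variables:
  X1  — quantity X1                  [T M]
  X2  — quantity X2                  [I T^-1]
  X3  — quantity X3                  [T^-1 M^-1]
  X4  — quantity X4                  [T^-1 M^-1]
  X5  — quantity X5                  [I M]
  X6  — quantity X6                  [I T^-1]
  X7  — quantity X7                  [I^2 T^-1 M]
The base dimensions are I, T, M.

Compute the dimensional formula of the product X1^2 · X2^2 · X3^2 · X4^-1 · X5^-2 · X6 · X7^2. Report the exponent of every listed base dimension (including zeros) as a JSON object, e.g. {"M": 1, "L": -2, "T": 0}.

{"I": 5, "T": -4, "M": 1}

Dimensional matrix (I×T×M by X1×X2×X3×X4×X5×X6×X7):
  I: [ 0  1  0  0  1  1  2]
  T: [ 1 -1 -1 -1  0 -1 -1]
  M: [ 1  0 -1 -1  1  0  1]
  [I]: (2)·0+(2)·1+(2)·0+(-1)·0+(-2)·1+(1)·1+(2)·2 = 5
  [T]: (2)·1+(2)·-1+(2)·-1+(-1)·-1+(-2)·0+(1)·-1+(2)·-1 = -4
  [M]: (2)·1+(2)·0+(2)·-1+(-1)·-1+(-2)·1+(1)·0+(2)·1 = 1
⇒ I^5 T^-4 M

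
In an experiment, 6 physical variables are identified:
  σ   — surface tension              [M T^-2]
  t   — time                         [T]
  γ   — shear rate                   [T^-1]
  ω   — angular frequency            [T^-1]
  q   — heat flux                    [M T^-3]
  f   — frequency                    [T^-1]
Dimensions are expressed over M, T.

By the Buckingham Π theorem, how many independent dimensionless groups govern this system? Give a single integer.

Exponent matrix [M,T] × [σ,t,γ,ω,q,f]:
  M: [ 1  0  0  0  1  0]
  T: [-2  1 -1 -1 -3 -1]
Echelon form has 2 nonzero rows (pivots: σ,t)
Π count = n − r = 6 − 2 = 4

4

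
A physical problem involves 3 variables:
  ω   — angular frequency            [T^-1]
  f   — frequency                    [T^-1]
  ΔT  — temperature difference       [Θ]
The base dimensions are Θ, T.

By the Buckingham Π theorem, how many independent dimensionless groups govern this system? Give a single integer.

1

Exponent matrix [Θ,T] × [ω,f,ΔT]:
  Θ: [ 0  0  1]
  T: [-1 -1  0]
Echelon form has 2 nonzero rows (pivots: ω,ΔT)
Π count = n − r = 3 − 2 = 1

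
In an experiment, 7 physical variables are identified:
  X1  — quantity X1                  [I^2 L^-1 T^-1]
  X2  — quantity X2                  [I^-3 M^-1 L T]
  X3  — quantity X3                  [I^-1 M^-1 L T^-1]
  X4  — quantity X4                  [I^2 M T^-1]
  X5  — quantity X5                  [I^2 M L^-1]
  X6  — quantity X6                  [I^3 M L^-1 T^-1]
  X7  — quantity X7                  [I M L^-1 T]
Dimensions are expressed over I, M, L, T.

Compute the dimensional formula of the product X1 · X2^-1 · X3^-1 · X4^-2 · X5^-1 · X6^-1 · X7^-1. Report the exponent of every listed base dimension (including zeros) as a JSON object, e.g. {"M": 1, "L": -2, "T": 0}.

Write exponents as rows I,M,L,T / cols X1,X2,X3,X4,X5,X6,X7:
  I: [ 2 -3 -1  2  2  3  1]
  M: [ 0 -1 -1  1  1  1  1]
  L: [-1  1  1  0 -1 -1 -1]
  T: [-1  1 -1 -1  0 -1  1]
  [I]: (1)·2+(-1)·-3+(-1)·-1+(-2)·2+(-1)·2+(-1)·3+(-1)·1 = -4
  [M]: (1)·0+(-1)·-1+(-1)·-1+(-2)·1+(-1)·1+(-1)·1+(-1)·1 = -3
  [L]: (1)·-1+(-1)·1+(-1)·1+(-2)·0+(-1)·-1+(-1)·-1+(-1)·-1 = 0
  [T]: (1)·-1+(-1)·1+(-1)·-1+(-2)·-1+(-1)·0+(-1)·-1+(-1)·1 = 1
⇒ I^-4 M^-3 T

{"I": -4, "M": -3, "L": 0, "T": 1}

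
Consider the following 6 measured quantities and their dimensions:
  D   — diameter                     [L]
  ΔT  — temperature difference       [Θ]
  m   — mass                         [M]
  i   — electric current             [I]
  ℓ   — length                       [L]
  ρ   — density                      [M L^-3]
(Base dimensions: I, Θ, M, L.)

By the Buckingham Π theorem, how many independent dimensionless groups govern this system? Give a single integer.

Write exponents as rows I,Θ,M,L / cols D,ΔT,m,i,ℓ,ρ:
  I: [ 0  0  0  1  0  0]
  Θ: [ 0  1  0  0  0  0]
  M: [ 0  0  1  0  0  1]
  L: [ 1  0  0  0  1 -3]
Echelon form has 4 nonzero rows (pivots: D,ΔT,m,i)
6 vars − rank 4 = 2 Π groups

2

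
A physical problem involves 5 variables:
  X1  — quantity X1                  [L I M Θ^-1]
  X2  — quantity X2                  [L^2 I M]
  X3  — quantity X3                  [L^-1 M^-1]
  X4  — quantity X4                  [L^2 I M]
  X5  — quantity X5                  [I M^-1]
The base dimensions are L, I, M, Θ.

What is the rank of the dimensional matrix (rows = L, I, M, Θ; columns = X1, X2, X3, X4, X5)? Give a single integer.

3

Exponent matrix [L,I,M,Θ] × [X1,X2,X3,X4,X5]:
  L: [ 1  2 -1  2  0]
  I: [ 1  1  0  1  1]
  M: [ 1  1 -1  1 -1]
  Θ: [-1  0  0  0  0]
RREF → pivots at {X1,X2,X3} ⇒ r = 3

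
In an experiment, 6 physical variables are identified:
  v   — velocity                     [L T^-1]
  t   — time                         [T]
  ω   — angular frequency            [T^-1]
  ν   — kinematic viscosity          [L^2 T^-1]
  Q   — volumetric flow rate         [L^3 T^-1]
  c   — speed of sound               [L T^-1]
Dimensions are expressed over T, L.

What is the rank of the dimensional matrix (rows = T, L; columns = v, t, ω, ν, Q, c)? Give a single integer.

Dimensional matrix (T×L by v×t×ω×ν×Q×c):
  T: [-1  1 -1 -1 -1 -1]
  L: [ 1  0  0  2  3  1]
RREF → pivots at {v,t} ⇒ r = 2

2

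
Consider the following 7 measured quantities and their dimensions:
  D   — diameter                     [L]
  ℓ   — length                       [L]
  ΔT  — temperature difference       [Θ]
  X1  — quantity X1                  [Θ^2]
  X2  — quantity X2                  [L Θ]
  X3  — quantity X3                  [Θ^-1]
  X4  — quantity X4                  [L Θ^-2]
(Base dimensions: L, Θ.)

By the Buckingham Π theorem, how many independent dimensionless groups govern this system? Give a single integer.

Dimensional matrix (L×Θ by D×ℓ×ΔT×X1×X2×X3×X4):
  L: [ 1  1  0  0  1  0  1]
  Θ: [ 0  0  1  2  1 -1 -2]
Echelon form has 2 nonzero rows (pivots: D,ΔT)
Π count = n − r = 7 − 2 = 5

5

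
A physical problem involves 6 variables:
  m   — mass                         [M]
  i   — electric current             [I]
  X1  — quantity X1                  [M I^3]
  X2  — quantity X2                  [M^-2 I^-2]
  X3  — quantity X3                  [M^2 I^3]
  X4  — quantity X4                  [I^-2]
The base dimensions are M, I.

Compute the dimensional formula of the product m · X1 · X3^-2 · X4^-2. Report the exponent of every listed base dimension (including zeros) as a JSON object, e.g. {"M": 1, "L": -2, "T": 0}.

Write exponents as rows M,I / cols m,i,X1,X2,X3,X4:
  M: [ 1  0  1 -2  2  0]
  I: [ 0  1  3 -2  3 -2]
  [M]: (1)·1+(1)·1+(-2)·2+(-2)·0 = -2
  [I]: (1)·0+(1)·3+(-2)·3+(-2)·-2 = 1
⇒ M^-2 I

{"M": -2, "I": 1}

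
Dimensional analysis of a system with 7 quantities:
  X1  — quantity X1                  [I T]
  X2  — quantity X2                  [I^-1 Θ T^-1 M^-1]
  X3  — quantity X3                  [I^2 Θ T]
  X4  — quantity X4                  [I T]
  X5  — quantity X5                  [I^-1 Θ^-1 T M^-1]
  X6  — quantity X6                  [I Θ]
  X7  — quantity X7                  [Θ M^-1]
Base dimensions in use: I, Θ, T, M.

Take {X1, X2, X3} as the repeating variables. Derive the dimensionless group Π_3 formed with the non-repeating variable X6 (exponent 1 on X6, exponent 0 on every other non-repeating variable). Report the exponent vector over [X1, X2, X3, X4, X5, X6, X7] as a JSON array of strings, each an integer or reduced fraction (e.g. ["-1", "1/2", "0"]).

["1", "0", "-1", "0", "0", "1", "0"]

Write exponents as rows I,Θ,T,M / cols X1,X2,X3,X4,X5,X6,X7:
  I: [ 1 -1  2  1 -1  1  0]
  Θ: [ 0  1  1  0 -1  1  1]
  T: [ 1 -1  1  1  1  0  0]
  M: [ 0 -1  0  0 -1  0 -1]
Row reduction gives pivot columns X1,X2,X3; rank = 3
Pivot set = {X1,X2,X3}, free = {X4,X5,X6,X7}
RREF:
  r0: [   1    0    0    1    4   -1    1]
  r1: [   0    1    0    0    1    0    1]
  r2: [   0    0    1    0   -2    1    0]
  r3: [   0    0    0    0    0    0    0]
Fix exponent of X6 at 1, X4 at 0, X5 at 0, X7 at 0; solve each RREF row for its pivot's exponent:
  r0: exp(X1) + (-1)·1 = 0 ⇒ exp(X1) = 1
  r1: exp(X2) + (0)·1 = 0 ⇒ exp(X2) = 0
  r2: exp(X3) + (1)·1 = 0 ⇒ exp(X3) = -1
Π_3 = X1 · X3^-1 · X6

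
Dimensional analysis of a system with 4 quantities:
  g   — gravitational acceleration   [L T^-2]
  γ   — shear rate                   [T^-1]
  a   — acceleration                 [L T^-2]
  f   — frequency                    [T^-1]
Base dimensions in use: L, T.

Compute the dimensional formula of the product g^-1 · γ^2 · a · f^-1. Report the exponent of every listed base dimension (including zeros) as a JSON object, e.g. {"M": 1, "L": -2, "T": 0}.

{"L": 0, "T": -1}

Dimensional matrix (L×T by g×γ×a×f):
  L: [ 1  0  1  0]
  T: [-2 -1 -2 -1]
  [L]: (-1)·1+(2)·0+(1)·1+(-1)·0 = 0
  [T]: (-1)·-2+(2)·-1+(1)·-2+(-1)·-1 = -1
⇒ T^-1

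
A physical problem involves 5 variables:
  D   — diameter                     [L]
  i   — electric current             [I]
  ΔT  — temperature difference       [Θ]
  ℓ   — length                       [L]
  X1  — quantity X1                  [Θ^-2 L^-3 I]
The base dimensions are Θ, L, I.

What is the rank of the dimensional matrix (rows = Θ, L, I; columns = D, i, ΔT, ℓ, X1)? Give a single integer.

Dimensional matrix (Θ×L×I by D×i×ΔT×ℓ×X1):
  Θ: [ 0  0  1  0 -2]
  L: [ 1  0  0  1 -3]
  I: [ 0  1  0  0  1]
Echelon form has 3 nonzero rows (pivots: D,i,ΔT)

3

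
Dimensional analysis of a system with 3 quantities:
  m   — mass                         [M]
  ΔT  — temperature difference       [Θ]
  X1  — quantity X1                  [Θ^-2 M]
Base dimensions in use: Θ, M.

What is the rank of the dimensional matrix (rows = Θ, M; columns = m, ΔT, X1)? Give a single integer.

Dimensional matrix (Θ×M by m×ΔT×X1):
  Θ: [ 0  1 -2]
  M: [ 1  0  1]
RREF → pivots at {m,ΔT} ⇒ r = 2

2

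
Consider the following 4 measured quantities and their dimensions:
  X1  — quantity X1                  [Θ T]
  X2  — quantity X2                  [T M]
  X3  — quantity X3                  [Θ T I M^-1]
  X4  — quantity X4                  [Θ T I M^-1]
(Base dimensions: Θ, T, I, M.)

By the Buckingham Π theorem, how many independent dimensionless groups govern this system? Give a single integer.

Exponent matrix [Θ,T,I,M] × [X1,X2,X3,X4]:
  Θ: [ 1  0  1  1]
  T: [ 1  1  1  1]
  I: [ 0  0  1  1]
  M: [ 0  1 -1 -1]
RREF → pivots at {X1,X2,X3} ⇒ r = 3
4 vars − rank 3 = 1 Π group

1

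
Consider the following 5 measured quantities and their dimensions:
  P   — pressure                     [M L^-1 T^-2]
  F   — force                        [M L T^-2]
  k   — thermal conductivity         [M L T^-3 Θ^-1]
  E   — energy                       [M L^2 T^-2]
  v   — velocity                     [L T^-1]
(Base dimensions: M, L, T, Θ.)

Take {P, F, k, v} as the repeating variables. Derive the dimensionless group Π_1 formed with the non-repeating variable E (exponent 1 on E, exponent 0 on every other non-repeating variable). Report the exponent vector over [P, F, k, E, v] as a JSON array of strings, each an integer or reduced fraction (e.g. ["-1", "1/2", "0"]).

Write exponents as rows M,L,T,Θ / cols P,F,k,E,v:
  M: [ 1  1  1  1  0]
  L: [-1  1  1  2  1]
  T: [-2 -2 -3 -2 -1]
  Θ: [ 0  0 -1  0  0]
RREF → pivots at {P,F,k,v} ⇒ r = 4
Repeat: P,F,k,v; free: E
RREF:
  r0: [   1    0    0 -1/2    0]
  r1: [   0    1    0  3/2    0]
  r2: [   0    0    1    0    0]
  r3: [   0    0    0    0    1]
Fix exponent of E at 1; solve each RREF row for its pivot's exponent:
  r0: exp(P) + (-1/2)·1 = 0 ⇒ exp(P) = 1/2
  r1: exp(F) + (3/2)·1 = 0 ⇒ exp(F) = -3/2
  r2: exp(k) + (0)·1 = 0 ⇒ exp(k) = 0
  r3: exp(v) + (0)·1 = 0 ⇒ exp(v) = 0
Π_1 = P^(1/2) · F^(-3/2) · E

["1/2", "-3/2", "0", "1", "0"]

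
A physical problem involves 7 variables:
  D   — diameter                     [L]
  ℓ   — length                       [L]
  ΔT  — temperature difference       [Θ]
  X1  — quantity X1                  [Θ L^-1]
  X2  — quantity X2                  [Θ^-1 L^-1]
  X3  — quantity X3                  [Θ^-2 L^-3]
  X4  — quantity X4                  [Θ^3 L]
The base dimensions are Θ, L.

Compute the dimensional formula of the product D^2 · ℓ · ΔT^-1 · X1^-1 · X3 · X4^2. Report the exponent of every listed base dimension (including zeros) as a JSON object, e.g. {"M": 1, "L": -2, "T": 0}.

Exponent matrix [Θ,L] × [D,ℓ,ΔT,X1,X2,X3,X4]:
  Θ: [ 0  0  1  1 -1 -2  3]
  L: [ 1  1  0 -1 -1 -3  1]
  [Θ]: (2)·0+(1)·0+(-1)·1+(-1)·1+(1)·-2+(2)·3 = 2
  [L]: (2)·1+(1)·1+(-1)·0+(-1)·-1+(1)·-3+(2)·1 = 3
⇒ Θ^2 L^3

{"Θ": 2, "L": 3}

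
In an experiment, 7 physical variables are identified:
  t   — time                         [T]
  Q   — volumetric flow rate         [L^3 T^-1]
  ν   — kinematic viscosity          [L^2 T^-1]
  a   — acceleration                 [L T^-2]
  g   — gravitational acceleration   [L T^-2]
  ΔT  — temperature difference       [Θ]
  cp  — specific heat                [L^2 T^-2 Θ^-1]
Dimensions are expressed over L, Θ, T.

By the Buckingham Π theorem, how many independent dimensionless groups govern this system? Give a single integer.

Exponent matrix [L,Θ,T] × [t,Q,ν,a,g,ΔT,cp]:
  L: [ 0  3  2  1  1  0  2]
  Θ: [ 0  0  0  0  0  1 -1]
  T: [ 1 -1 -1 -2 -2  0 -2]
Echelon form has 3 nonzero rows (pivots: t,Q,ΔT)
n=7, r=3 ⇒ 4 dimensionless groups

4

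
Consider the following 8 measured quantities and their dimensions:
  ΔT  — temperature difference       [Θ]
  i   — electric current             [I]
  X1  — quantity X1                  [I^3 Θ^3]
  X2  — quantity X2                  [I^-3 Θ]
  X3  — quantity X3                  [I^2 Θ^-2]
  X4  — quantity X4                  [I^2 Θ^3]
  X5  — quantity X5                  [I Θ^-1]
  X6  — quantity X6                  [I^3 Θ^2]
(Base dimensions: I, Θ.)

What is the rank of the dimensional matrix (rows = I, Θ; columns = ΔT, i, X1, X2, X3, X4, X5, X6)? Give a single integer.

2

Dimensional matrix (I×Θ by ΔT×i×X1×X2×X3×X4×X5×X6):
  I: [ 0  1  3 -3  2  2  1  3]
  Θ: [ 1  0  3  1 -2  3 -1  2]
Row reduction gives pivot columns ΔT,i; rank = 2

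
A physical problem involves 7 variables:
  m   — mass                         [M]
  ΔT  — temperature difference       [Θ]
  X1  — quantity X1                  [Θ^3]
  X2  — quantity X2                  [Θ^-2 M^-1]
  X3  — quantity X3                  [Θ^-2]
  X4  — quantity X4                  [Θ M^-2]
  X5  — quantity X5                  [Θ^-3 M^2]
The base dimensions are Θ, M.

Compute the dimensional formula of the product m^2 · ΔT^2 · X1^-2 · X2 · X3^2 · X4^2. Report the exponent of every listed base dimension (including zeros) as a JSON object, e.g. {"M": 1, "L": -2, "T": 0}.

{"Θ": -8, "M": -3}

Dimensional matrix (Θ×M by m×ΔT×X1×X2×X3×X4×X5):
  Θ: [ 0  1  3 -2 -2  1 -3]
  M: [ 1  0  0 -1  0 -2  2]
  [Θ]: (2)·0+(2)·1+(-2)·3+(1)·-2+(2)·-2+(2)·1 = -8
  [M]: (2)·1+(2)·0+(-2)·0+(1)·-1+(2)·0+(2)·-2 = -3
⇒ Θ^-8 M^-3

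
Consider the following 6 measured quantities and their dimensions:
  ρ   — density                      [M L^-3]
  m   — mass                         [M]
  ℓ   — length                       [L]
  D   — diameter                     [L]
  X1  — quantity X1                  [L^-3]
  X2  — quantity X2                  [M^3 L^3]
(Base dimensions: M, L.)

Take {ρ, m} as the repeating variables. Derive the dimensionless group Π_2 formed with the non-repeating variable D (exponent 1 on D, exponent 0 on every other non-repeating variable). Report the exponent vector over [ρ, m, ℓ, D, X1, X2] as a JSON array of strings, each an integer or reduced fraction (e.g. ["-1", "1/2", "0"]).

["1/3", "-1/3", "0", "1", "0", "0"]

Dimensional matrix (M×L by ρ×m×ℓ×D×X1×X2):
  M: [ 1  1  0  0  0  3]
  L: [-3  0  1  1 -3  3]
Echelon form has 2 nonzero rows (pivots: ρ,m)
Pivot set = {ρ,m}, free = {ℓ,D,X1,X2}
RREF:
  r0: [   1    0 -1/3 -1/3    1   -1]
  r1: [   0    1  1/3  1/3   -1    4]
Fix exponent of D at 1, ℓ at 0, X1 at 0, X2 at 0; solve each RREF row for its pivot's exponent:
  r0: exp(ρ) + (-1/3)·1 = 0 ⇒ exp(ρ) = 1/3
  r1: exp(m) + (1/3)·1 = 0 ⇒ exp(m) = -1/3
Π_2 = ρ^(1/3) · m^(-1/3) · D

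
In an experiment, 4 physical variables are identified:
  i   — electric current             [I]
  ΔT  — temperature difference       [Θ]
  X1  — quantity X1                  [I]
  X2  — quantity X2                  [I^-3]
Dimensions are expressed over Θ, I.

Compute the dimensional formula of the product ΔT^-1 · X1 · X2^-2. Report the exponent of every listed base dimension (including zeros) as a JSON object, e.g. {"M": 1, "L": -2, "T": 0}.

{"Θ": -1, "I": 7}

Exponent matrix [Θ,I] × [i,ΔT,X1,X2]:
  Θ: [ 0  1  0  0]
  I: [ 1  0  1 -3]
  [Θ]: (-1)·1+(1)·0+(-2)·0 = -1
  [I]: (-1)·0+(1)·1+(-2)·-3 = 7
⇒ Θ^-1 I^7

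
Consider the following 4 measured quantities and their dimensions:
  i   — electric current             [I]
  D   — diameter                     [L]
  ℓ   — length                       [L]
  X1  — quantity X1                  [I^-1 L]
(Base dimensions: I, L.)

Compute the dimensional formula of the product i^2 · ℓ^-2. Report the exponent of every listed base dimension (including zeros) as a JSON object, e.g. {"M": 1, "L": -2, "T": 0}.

Write exponents as rows I,L / cols i,D,ℓ,X1:
  I: [ 1  0  0 -1]
  L: [ 0  1  1  1]
  [I]: (2)·1+(-2)·0 = 2
  [L]: (2)·0+(-2)·1 = -2
⇒ I^2 L^-2

{"I": 2, "L": -2}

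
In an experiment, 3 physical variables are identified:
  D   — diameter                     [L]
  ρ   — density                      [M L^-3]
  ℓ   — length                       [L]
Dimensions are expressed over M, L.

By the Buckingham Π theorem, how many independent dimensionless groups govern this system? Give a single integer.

Dimensional matrix (M×L by D×ρ×ℓ):
  M: [ 0  1  0]
  L: [ 1 -3  1]
Echelon form has 2 nonzero rows (pivots: D,ρ)
3 vars − rank 2 = 1 Π group

1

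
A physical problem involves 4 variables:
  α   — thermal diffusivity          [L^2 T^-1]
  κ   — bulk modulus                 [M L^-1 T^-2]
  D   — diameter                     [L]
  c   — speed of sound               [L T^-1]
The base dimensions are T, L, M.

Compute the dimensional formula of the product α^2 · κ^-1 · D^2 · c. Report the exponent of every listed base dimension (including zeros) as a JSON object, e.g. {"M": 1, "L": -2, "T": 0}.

{"T": -1, "L": 8, "M": -1}

Exponent matrix [T,L,M] × [α,κ,D,c]:
  T: [-1 -2  0 -1]
  L: [ 2 -1  1  1]
  M: [ 0  1  0  0]
  [T]: (2)·-1+(-1)·-2+(2)·0+(1)·-1 = -1
  [L]: (2)·2+(-1)·-1+(2)·1+(1)·1 = 8
  [M]: (2)·0+(-1)·1+(2)·0+(1)·0 = -1
⇒ T^-1 L^8 M^-1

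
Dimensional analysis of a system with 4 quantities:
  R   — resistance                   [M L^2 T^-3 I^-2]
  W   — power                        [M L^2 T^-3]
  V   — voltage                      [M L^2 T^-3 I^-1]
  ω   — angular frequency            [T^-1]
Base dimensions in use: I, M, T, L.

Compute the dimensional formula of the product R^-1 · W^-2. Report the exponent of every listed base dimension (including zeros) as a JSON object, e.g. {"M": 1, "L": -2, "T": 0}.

Dimensional matrix (I×M×T×L by R×W×V×ω):
  I: [-2  0 -1  0]
  M: [ 1  1  1  0]
  T: [-3 -3 -3 -1]
  L: [ 2  2  2  0]
  [I]: (-1)·-2+(-2)·0 = 2
  [M]: (-1)·1+(-2)·1 = -3
  [T]: (-1)·-3+(-2)·-3 = 9
  [L]: (-1)·2+(-2)·2 = -6
⇒ I^2 M^-3 T^9 L^-6

{"I": 2, "M": -3, "T": 9, "L": -6}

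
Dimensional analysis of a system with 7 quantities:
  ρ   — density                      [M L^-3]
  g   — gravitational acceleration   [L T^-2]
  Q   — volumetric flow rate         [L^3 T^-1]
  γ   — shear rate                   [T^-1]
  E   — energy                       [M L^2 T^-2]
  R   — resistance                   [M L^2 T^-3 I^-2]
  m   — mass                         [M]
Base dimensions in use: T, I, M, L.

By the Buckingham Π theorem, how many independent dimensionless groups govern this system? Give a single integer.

3

Exponent matrix [T,I,M,L] × [ρ,g,Q,γ,E,R,m]:
  T: [ 0 -2 -1 -1 -2 -3  0]
  I: [ 0  0  0  0  0 -2  0]
  M: [ 1  0  0  0  1  1  1]
  L: [-3  1  3  0  2  2  0]
RREF → pivots at {ρ,g,Q,R} ⇒ r = 4
n=7, r=4 ⇒ 3 dimensionless groups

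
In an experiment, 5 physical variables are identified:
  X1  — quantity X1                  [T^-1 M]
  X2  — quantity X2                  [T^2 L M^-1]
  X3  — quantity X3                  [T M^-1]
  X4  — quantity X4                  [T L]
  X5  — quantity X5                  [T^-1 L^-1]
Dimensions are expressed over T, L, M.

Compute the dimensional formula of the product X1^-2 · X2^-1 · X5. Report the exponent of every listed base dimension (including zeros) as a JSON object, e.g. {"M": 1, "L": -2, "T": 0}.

{"T": -1, "L": -2, "M": -1}

Dimensional matrix (T×L×M by X1×X2×X3×X4×X5):
  T: [-1  2  1  1 -1]
  L: [ 0  1  0  1 -1]
  M: [ 1 -1 -1  0  0]
  [T]: (-2)·-1+(-1)·2+(1)·-1 = -1
  [L]: (-2)·0+(-1)·1+(1)·-1 = -2
  [M]: (-2)·1+(-1)·-1+(1)·0 = -1
⇒ T^-1 L^-2 M^-1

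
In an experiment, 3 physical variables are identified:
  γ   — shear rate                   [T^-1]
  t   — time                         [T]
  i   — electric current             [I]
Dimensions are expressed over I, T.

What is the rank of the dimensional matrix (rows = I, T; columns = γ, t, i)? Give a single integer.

Write exponents as rows I,T / cols γ,t,i:
  I: [ 0  0  1]
  T: [-1  1  0]
Echelon form has 2 nonzero rows (pivots: γ,i)

2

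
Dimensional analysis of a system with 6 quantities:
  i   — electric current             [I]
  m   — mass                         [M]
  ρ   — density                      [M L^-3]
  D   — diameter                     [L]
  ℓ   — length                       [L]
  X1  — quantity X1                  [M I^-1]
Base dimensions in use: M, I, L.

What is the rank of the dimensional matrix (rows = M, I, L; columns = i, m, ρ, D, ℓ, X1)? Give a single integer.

3

Exponent matrix [M,I,L] × [i,m,ρ,D,ℓ,X1]:
  M: [ 0  1  1  0  0  1]
  I: [ 1  0  0  0  0 -1]
  L: [ 0  0 -3  1  1  0]
RREF → pivots at {i,m,ρ} ⇒ r = 3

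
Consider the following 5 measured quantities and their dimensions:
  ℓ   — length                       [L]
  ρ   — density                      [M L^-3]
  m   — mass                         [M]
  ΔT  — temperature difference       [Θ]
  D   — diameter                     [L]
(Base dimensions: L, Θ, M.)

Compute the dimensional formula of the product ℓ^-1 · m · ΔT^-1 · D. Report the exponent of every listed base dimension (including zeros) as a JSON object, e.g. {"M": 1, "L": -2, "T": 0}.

Exponent matrix [L,Θ,M] × [ℓ,ρ,m,ΔT,D]:
  L: [ 1 -3  0  0  1]
  Θ: [ 0  0  0  1  0]
  M: [ 0  1  1  0  0]
  [L]: (-1)·1+(1)·0+(-1)·0+(1)·1 = 0
  [Θ]: (-1)·0+(1)·0+(-1)·1+(1)·0 = -1
  [M]: (-1)·0+(1)·1+(-1)·0+(1)·0 = 1
⇒ Θ^-1 M

{"L": 0, "Θ": -1, "M": 1}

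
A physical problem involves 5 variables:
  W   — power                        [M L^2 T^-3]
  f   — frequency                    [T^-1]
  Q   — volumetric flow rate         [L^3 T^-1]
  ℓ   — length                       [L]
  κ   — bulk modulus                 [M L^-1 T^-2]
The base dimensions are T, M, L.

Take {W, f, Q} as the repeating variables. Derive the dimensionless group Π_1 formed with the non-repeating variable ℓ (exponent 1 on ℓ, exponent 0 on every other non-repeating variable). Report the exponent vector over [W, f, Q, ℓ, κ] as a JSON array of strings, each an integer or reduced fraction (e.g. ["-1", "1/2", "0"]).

["0", "1/3", "-1/3", "1", "0"]

Exponent matrix [T,M,L] × [W,f,Q,ℓ,κ]:
  T: [-3 -1 -1  0 -2]
  M: [ 1  0  0  0  1]
  L: [ 2  0  3  1 -1]
Row reduction gives pivot columns W,f,Q; rank = 3
Pivot set = {W,f,Q}, free = {ℓ,κ}
RREF:
  r0: [   1    0    0    0    1]
  r1: [   0    1    0 -1/3    0]
  r2: [   0    0    1  1/3   -1]
Fix exponent of ℓ at 1, κ at 0; solve each RREF row for its pivot's exponent:
  r0: exp(W) + (0)·1 = 0 ⇒ exp(W) = 0
  r1: exp(f) + (-1/3)·1 = 0 ⇒ exp(f) = 1/3
  r2: exp(Q) + (1/3)·1 = 0 ⇒ exp(Q) = -1/3
Π_1 = f^(1/3) · Q^(-1/3) · ℓ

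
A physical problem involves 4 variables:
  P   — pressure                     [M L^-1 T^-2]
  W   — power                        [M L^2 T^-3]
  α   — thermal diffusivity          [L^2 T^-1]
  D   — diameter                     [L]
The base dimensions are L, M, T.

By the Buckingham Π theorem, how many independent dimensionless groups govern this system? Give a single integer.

1

Dimensional matrix (L×M×T by P×W×α×D):
  L: [-1  2  2  1]
  M: [ 1  1  0  0]
  T: [-2 -3 -1  0]
Echelon form has 3 nonzero rows (pivots: P,W,α)
n=4, r=3 ⇒ 1 dimensionless group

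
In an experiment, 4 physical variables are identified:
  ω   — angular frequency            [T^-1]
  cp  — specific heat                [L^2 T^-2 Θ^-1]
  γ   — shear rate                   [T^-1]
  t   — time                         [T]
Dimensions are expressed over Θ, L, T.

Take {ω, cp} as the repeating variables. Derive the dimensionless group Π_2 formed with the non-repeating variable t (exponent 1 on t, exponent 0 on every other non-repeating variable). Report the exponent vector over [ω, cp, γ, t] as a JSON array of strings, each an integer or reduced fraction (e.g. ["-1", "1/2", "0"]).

["1", "0", "0", "1"]

Exponent matrix [Θ,L,T] × [ω,cp,γ,t]:
  Θ: [ 0 -1  0  0]
  L: [ 0  2  0  0]
  T: [-1 -2 -1  1]
Row reduction gives pivot columns ω,cp; rank = 2
Repeat: ω,cp; free: γ,t
RREF:
  r0: [   1    0    1   -1]
  r1: [   0    1    0    0]
  r2: [   0    0    0    0]
Fix exponent of t at 1, γ at 0; solve each RREF row for its pivot's exponent:
  r0: exp(ω) + (-1)·1 = 0 ⇒ exp(ω) = 1
  r1: exp(cp) + (0)·1 = 0 ⇒ exp(cp) = 0
Π_2 = ω · t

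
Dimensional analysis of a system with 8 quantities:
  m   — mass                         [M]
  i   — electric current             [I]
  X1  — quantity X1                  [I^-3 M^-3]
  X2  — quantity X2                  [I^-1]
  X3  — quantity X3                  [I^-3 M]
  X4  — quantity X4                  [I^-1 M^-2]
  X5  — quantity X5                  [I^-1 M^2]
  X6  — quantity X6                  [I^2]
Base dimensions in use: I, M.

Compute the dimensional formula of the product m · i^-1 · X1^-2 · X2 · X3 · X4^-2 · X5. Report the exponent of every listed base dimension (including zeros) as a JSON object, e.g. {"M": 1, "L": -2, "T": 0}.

Exponent matrix [I,M] × [m,i,X1,X2,X3,X4,X5,X6]:
  I: [ 0  1 -3 -1 -3 -1 -1  2]
  M: [ 1  0 -3  0  1 -2  2  0]
  [I]: (1)·0+(-1)·1+(-2)·-3+(1)·-1+(1)·-3+(-2)·-1+(1)·-1 = 2
  [M]: (1)·1+(-1)·0+(-2)·-3+(1)·0+(1)·1+(-2)·-2+(1)·2 = 14
⇒ I^2 M^14

{"I": 2, "M": 14}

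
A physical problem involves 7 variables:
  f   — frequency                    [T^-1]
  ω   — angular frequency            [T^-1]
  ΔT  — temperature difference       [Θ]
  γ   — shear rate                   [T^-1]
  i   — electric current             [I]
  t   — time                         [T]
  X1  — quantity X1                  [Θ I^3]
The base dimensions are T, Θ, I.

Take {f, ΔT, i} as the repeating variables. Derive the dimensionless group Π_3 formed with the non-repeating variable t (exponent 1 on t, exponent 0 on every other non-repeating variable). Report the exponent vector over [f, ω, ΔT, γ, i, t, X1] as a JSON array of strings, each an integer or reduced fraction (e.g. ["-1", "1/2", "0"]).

["1", "0", "0", "0", "0", "1", "0"]

Write exponents as rows T,Θ,I / cols f,ω,ΔT,γ,i,t,X1:
  T: [-1 -1  0 -1  0  1  0]
  Θ: [ 0  0  1  0  0  0  1]
  I: [ 0  0  0  0  1  0  3]
Row reduction gives pivot columns f,ΔT,i; rank = 3
Pivot set = {f,ΔT,i}, free = {ω,γ,t,X1}
RREF:
  r0: [   1    1    0    1    0   -1    0]
  r1: [   0    0    1    0    0    0    1]
  r2: [   0    0    0    0    1    0    3]
Fix exponent of t at 1, ω at 0, γ at 0, X1 at 0; solve each RREF row for its pivot's exponent:
  r0: exp(f) + (-1)·1 = 0 ⇒ exp(f) = 1
  r1: exp(ΔT) + (0)·1 = 0 ⇒ exp(ΔT) = 0
  r2: exp(i) + (0)·1 = 0 ⇒ exp(i) = 0
Π_3 = f · t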